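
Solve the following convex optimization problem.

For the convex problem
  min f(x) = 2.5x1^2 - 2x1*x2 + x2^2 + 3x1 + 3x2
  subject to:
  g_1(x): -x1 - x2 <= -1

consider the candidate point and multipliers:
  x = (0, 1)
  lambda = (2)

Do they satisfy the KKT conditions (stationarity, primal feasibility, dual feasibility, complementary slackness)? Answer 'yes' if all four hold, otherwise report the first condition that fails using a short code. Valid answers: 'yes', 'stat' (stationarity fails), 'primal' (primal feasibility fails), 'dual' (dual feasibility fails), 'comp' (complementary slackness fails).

Gradient of f: grad f(x) = Q x + c = (1, 5)
Constraint values g_i(x) = a_i^T x - b_i:
  g_1((0, 1)) = 0
Stationarity residual: grad f(x) + sum_i lambda_i a_i = (-1, 3)
  -> stationarity FAILS
Primal feasibility (all g_i <= 0): OK
Dual feasibility (all lambda_i >= 0): OK
Complementary slackness (lambda_i * g_i(x) = 0 for all i): OK

Verdict: the first failing condition is stationarity -> stat.

stat


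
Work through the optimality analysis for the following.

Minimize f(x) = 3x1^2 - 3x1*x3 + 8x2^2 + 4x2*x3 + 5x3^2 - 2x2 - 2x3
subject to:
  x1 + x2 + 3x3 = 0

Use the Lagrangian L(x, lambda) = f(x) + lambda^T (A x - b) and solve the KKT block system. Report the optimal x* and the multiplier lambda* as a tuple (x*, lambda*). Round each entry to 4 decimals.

Form the Lagrangian:
  L(x, lambda) = (1/2) x^T Q x + c^T x + lambda^T (A x - b)
Stationarity (grad_x L = 0): Q x + c + A^T lambda = 0.
Primal feasibility: A x = b.

This gives the KKT block system:
  [ Q   A^T ] [ x     ]   [-c ]
  [ A    0  ] [ lambda ] = [ b ]

Solving the linear system:
  x*      = (-0.0814, 0.0967, -0.0051)
  lambda* = (0.4733)
  f(x*)   = -0.0916

x* = (-0.0814, 0.0967, -0.0051), lambda* = (0.4733)


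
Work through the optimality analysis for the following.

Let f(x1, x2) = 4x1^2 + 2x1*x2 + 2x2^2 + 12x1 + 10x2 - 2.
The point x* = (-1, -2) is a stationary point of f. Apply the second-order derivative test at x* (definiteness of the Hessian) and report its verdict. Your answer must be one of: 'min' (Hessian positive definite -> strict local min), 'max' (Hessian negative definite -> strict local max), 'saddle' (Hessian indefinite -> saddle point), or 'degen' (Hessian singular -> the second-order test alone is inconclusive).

Compute the Hessian H = grad^2 f:
  H = [[8, 2], [2, 4]]
Verify stationarity: grad f(x*) = H x* + g = (0, 0).
Eigenvalues of H: 3.1716, 8.8284.
Both eigenvalues > 0, so H is positive definite -> x* is a strict local min.

min


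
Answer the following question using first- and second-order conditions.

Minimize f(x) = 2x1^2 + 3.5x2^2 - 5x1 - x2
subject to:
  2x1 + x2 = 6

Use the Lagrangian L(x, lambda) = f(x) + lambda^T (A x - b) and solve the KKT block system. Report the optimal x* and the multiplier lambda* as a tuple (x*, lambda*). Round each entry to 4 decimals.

Form the Lagrangian:
  L(x, lambda) = (1/2) x^T Q x + c^T x + lambda^T (A x - b)
Stationarity (grad_x L = 0): Q x + c + A^T lambda = 0.
Primal feasibility: A x = b.

This gives the KKT block system:
  [ Q   A^T ] [ x     ]   [-c ]
  [ A    0  ] [ lambda ] = [ b ]

Solving the linear system:
  x*      = (2.7188, 0.5625)
  lambda* = (-2.9375)
  f(x*)   = 1.7344

x* = (2.7188, 0.5625), lambda* = (-2.9375)


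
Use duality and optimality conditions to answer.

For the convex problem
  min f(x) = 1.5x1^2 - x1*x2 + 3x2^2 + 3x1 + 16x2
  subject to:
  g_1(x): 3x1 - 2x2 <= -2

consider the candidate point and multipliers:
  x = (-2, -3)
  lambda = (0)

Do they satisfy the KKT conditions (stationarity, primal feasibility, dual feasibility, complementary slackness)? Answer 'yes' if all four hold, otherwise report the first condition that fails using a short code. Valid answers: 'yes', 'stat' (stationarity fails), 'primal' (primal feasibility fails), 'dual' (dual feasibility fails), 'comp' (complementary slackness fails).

Gradient of f: grad f(x) = Q x + c = (0, 0)
Constraint values g_i(x) = a_i^T x - b_i:
  g_1((-2, -3)) = 2
Stationarity residual: grad f(x) + sum_i lambda_i a_i = (0, 0)
  -> stationarity OK
Primal feasibility (all g_i <= 0): FAILS
Dual feasibility (all lambda_i >= 0): OK
Complementary slackness (lambda_i * g_i(x) = 0 for all i): OK

Verdict: the first failing condition is primal_feasibility -> primal.

primal


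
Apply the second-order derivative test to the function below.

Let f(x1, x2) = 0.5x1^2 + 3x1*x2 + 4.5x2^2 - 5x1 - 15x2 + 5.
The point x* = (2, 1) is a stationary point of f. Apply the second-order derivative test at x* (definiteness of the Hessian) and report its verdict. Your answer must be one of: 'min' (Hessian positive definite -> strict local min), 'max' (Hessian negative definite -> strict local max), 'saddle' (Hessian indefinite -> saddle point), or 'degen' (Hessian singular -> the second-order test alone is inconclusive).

Compute the Hessian H = grad^2 f:
  H = [[1, 3], [3, 9]]
Verify stationarity: grad f(x*) = H x* + g = (0, 0).
Eigenvalues of H: 0, 10.
H has a zero eigenvalue (singular; positive semidefinite but not definite), so H is neither positive definite, negative definite, nor indefinite. The second-order test alone is inconclusive -> degen.
(Indeed, f is constant along the null direction of H through x*, so x* is not a strict local extremum.)

degen


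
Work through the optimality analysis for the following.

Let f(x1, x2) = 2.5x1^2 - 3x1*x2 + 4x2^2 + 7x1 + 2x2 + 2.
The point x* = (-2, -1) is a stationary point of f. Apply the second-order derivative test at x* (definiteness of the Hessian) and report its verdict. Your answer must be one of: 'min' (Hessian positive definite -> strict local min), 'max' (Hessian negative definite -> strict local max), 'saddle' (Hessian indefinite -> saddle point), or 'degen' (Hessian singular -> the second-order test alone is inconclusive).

Compute the Hessian H = grad^2 f:
  H = [[5, -3], [-3, 8]]
Verify stationarity: grad f(x*) = H x* + g = (0, 0).
Eigenvalues of H: 3.1459, 9.8541.
Both eigenvalues > 0, so H is positive definite -> x* is a strict local min.

min


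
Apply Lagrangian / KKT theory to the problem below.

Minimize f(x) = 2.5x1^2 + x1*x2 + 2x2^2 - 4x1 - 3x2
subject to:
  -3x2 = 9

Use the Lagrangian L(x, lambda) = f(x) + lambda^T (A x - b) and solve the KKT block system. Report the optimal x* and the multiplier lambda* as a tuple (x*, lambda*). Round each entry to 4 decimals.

Form the Lagrangian:
  L(x, lambda) = (1/2) x^T Q x + c^T x + lambda^T (A x - b)
Stationarity (grad_x L = 0): Q x + c + A^T lambda = 0.
Primal feasibility: A x = b.

This gives the KKT block system:
  [ Q   A^T ] [ x     ]   [-c ]
  [ A    0  ] [ lambda ] = [ b ]

Solving the linear system:
  x*      = (1.4, -3)
  lambda* = (-4.5333)
  f(x*)   = 22.1

x* = (1.4, -3), lambda* = (-4.5333)


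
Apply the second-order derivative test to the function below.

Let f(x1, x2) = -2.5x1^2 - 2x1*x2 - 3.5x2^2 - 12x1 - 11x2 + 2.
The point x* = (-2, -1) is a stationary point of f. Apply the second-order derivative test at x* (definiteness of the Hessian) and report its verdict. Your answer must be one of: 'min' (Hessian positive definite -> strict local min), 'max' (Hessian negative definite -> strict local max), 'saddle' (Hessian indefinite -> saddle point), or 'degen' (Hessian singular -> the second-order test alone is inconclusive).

Compute the Hessian H = grad^2 f:
  H = [[-5, -2], [-2, -7]]
Verify stationarity: grad f(x*) = H x* + g = (0, 0).
Eigenvalues of H: -8.2361, -3.7639.
Both eigenvalues < 0, so H is negative definite -> x* is a strict local max.

max


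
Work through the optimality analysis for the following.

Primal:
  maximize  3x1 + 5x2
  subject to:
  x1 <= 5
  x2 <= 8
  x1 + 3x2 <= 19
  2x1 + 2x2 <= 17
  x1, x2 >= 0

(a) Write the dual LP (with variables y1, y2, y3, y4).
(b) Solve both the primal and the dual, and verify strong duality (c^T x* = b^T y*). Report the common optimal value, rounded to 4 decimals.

The standard primal-dual pair for 'max c^T x s.t. A x <= b, x >= 0' is:
  Dual:  min b^T y  s.t.  A^T y >= c,  y >= 0.

So the dual LP is:
  minimize  5y1 + 8y2 + 19y3 + 17y4
  subject to:
    y1 + y3 + 2y4 >= 3
    y2 + 3y3 + 2y4 >= 5
    y1, y2, y3, y4 >= 0

Solving the primal: x* = (3.25, 5.25).
  primal value c^T x* = 36.
Solving the dual: y* = (0, 0, 1, 1).
  dual value b^T y* = 36.
Strong duality: c^T x* = b^T y*. Confirmed.

36


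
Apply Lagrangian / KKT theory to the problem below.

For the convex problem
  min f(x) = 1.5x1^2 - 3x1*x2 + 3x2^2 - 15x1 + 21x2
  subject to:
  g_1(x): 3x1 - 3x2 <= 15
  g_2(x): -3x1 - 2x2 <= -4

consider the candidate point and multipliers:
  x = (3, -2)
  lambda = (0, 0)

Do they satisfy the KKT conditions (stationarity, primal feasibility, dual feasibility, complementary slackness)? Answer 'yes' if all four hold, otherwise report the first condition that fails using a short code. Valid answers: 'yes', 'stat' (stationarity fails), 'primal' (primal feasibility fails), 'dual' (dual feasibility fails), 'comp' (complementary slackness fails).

Gradient of f: grad f(x) = Q x + c = (0, 0)
Constraint values g_i(x) = a_i^T x - b_i:
  g_1((3, -2)) = 0
  g_2((3, -2)) = -1
Stationarity residual: grad f(x) + sum_i lambda_i a_i = (0, 0)
  -> stationarity OK
Primal feasibility (all g_i <= 0): OK
Dual feasibility (all lambda_i >= 0): OK
Complementary slackness (lambda_i * g_i(x) = 0 for all i): OK

Verdict: yes, KKT holds.

yes


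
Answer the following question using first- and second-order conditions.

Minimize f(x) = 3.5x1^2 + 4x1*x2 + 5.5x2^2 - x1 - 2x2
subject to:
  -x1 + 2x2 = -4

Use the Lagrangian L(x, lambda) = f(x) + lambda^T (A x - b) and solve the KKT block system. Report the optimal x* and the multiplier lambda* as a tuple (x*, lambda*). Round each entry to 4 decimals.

Form the Lagrangian:
  L(x, lambda) = (1/2) x^T Q x + c^T x + lambda^T (A x - b)
Stationarity (grad_x L = 0): Q x + c + A^T lambda = 0.
Primal feasibility: A x = b.

This gives the KKT block system:
  [ Q   A^T ] [ x     ]   [-c ]
  [ A    0  ] [ lambda ] = [ b ]

Solving the linear system:
  x*      = (1.5273, -1.2364)
  lambda* = (4.7455)
  f(x*)   = 9.9636

x* = (1.5273, -1.2364), lambda* = (4.7455)


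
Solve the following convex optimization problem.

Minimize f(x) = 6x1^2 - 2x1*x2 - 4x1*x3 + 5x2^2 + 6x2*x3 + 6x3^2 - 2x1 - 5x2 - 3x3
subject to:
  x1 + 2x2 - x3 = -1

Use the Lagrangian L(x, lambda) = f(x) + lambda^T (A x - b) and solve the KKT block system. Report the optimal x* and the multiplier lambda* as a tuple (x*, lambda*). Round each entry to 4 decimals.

Form the Lagrangian:
  L(x, lambda) = (1/2) x^T Q x + c^T x + lambda^T (A x - b)
Stationarity (grad_x L = 0): Q x + c + A^T lambda = 0.
Primal feasibility: A x = b.

This gives the KKT block system:
  [ Q   A^T ] [ x     ]   [-c ]
  [ A    0  ] [ lambda ] = [ b ]

Solving the linear system:
  x*      = (0.1469, -0.2675, 0.6118)
  lambda* = (2.1491)
  f(x*)   = 0.6787

x* = (0.1469, -0.2675, 0.6118), lambda* = (2.1491)


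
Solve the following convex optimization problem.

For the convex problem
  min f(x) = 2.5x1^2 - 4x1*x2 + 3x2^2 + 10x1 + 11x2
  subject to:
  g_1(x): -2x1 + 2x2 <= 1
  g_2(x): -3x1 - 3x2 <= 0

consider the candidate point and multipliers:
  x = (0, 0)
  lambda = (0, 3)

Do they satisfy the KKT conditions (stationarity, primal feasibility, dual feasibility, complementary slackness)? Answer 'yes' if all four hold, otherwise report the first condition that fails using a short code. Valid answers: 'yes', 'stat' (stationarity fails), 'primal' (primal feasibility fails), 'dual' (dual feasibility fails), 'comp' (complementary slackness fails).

Gradient of f: grad f(x) = Q x + c = (10, 11)
Constraint values g_i(x) = a_i^T x - b_i:
  g_1((0, 0)) = -1
  g_2((0, 0)) = 0
Stationarity residual: grad f(x) + sum_i lambda_i a_i = (1, 2)
  -> stationarity FAILS
Primal feasibility (all g_i <= 0): OK
Dual feasibility (all lambda_i >= 0): OK
Complementary slackness (lambda_i * g_i(x) = 0 for all i): OK

Verdict: the first failing condition is stationarity -> stat.

stat


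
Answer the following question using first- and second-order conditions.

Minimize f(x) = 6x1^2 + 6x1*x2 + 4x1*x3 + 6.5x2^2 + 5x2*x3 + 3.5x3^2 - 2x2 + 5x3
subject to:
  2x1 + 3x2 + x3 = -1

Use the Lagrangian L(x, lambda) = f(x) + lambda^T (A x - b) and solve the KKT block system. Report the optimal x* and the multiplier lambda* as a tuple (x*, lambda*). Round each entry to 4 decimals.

Form the Lagrangian:
  L(x, lambda) = (1/2) x^T Q x + c^T x + lambda^T (A x - b)
Stationarity (grad_x L = 0): Q x + c + A^T lambda = 0.
Primal feasibility: A x = b.

This gives the KKT block system:
  [ Q   A^T ] [ x     ]   [-c ]
  [ A    0  ] [ lambda ] = [ b ]

Solving the linear system:
  x*      = (-0.0607, 0.0561, -1.0467)
  lambda* = (2.2897)
  f(x*)   = -1.528

x* = (-0.0607, 0.0561, -1.0467), lambda* = (2.2897)


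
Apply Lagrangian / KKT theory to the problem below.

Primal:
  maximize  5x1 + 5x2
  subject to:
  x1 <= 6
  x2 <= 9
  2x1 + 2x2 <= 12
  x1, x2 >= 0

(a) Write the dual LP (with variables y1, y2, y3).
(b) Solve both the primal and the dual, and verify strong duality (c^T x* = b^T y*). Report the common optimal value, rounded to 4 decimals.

The standard primal-dual pair for 'max c^T x s.t. A x <= b, x >= 0' is:
  Dual:  min b^T y  s.t.  A^T y >= c,  y >= 0.

So the dual LP is:
  minimize  6y1 + 9y2 + 12y3
  subject to:
    y1 + 2y3 >= 5
    y2 + 2y3 >= 5
    y1, y2, y3 >= 0

Solving the primal: x* = (0, 6).
  primal value c^T x* = 30.
Solving the dual: y* = (0, 0, 2.5).
  dual value b^T y* = 30.
Strong duality: c^T x* = b^T y*. Confirmed.

30


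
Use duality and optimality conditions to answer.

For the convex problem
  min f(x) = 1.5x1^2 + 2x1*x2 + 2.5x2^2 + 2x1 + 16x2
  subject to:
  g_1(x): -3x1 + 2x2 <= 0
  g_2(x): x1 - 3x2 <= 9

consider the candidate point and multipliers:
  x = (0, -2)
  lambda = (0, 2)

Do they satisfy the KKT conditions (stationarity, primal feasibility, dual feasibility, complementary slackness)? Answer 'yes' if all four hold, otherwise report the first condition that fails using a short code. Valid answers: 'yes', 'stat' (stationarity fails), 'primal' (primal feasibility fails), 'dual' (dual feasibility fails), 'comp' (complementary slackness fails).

Gradient of f: grad f(x) = Q x + c = (-2, 6)
Constraint values g_i(x) = a_i^T x - b_i:
  g_1((0, -2)) = -4
  g_2((0, -2)) = -3
Stationarity residual: grad f(x) + sum_i lambda_i a_i = (0, 0)
  -> stationarity OK
Primal feasibility (all g_i <= 0): OK
Dual feasibility (all lambda_i >= 0): OK
Complementary slackness (lambda_i * g_i(x) = 0 for all i): FAILS

Verdict: the first failing condition is complementary_slackness -> comp.

comp


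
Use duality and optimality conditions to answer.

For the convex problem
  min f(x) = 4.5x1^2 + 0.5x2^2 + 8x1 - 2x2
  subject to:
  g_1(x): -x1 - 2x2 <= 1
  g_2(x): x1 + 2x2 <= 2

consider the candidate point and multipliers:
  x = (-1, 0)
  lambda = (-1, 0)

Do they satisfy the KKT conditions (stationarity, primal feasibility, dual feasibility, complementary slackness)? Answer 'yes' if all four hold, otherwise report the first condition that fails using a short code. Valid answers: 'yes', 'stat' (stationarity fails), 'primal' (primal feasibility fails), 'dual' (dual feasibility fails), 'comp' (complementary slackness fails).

Gradient of f: grad f(x) = Q x + c = (-1, -2)
Constraint values g_i(x) = a_i^T x - b_i:
  g_1((-1, 0)) = 0
  g_2((-1, 0)) = -3
Stationarity residual: grad f(x) + sum_i lambda_i a_i = (0, 0)
  -> stationarity OK
Primal feasibility (all g_i <= 0): OK
Dual feasibility (all lambda_i >= 0): FAILS
Complementary slackness (lambda_i * g_i(x) = 0 for all i): OK

Verdict: the first failing condition is dual_feasibility -> dual.

dual


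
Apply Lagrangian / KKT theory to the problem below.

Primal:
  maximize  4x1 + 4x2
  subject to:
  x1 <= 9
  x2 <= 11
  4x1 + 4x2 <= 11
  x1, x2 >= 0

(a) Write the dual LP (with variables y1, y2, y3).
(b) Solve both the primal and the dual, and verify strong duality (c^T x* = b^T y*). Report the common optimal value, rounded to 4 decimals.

The standard primal-dual pair for 'max c^T x s.t. A x <= b, x >= 0' is:
  Dual:  min b^T y  s.t.  A^T y >= c,  y >= 0.

So the dual LP is:
  minimize  9y1 + 11y2 + 11y3
  subject to:
    y1 + 4y3 >= 4
    y2 + 4y3 >= 4
    y1, y2, y3 >= 0

Solving the primal: x* = (2.75, 0).
  primal value c^T x* = 11.
Solving the dual: y* = (0, 0, 1).
  dual value b^T y* = 11.
Strong duality: c^T x* = b^T y*. Confirmed.

11


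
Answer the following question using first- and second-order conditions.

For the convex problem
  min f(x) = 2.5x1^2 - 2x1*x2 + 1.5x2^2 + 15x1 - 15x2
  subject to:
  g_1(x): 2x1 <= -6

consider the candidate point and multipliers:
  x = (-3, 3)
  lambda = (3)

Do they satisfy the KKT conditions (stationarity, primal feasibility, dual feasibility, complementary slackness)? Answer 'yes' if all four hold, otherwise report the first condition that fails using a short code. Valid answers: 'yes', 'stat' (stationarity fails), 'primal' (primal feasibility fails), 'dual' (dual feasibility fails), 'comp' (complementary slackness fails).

Gradient of f: grad f(x) = Q x + c = (-6, 0)
Constraint values g_i(x) = a_i^T x - b_i:
  g_1((-3, 3)) = 0
Stationarity residual: grad f(x) + sum_i lambda_i a_i = (0, 0)
  -> stationarity OK
Primal feasibility (all g_i <= 0): OK
Dual feasibility (all lambda_i >= 0): OK
Complementary slackness (lambda_i * g_i(x) = 0 for all i): OK

Verdict: yes, KKT holds.

yes


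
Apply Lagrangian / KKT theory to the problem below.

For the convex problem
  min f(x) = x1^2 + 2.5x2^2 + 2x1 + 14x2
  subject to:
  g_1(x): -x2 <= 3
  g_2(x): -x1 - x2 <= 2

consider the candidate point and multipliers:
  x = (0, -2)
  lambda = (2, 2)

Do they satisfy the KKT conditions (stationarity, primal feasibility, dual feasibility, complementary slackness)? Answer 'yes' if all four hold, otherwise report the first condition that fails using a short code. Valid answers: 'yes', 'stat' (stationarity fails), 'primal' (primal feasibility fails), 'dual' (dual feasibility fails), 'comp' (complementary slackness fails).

Gradient of f: grad f(x) = Q x + c = (2, 4)
Constraint values g_i(x) = a_i^T x - b_i:
  g_1((0, -2)) = -1
  g_2((0, -2)) = 0
Stationarity residual: grad f(x) + sum_i lambda_i a_i = (0, 0)
  -> stationarity OK
Primal feasibility (all g_i <= 0): OK
Dual feasibility (all lambda_i >= 0): OK
Complementary slackness (lambda_i * g_i(x) = 0 for all i): FAILS

Verdict: the first failing condition is complementary_slackness -> comp.

comp


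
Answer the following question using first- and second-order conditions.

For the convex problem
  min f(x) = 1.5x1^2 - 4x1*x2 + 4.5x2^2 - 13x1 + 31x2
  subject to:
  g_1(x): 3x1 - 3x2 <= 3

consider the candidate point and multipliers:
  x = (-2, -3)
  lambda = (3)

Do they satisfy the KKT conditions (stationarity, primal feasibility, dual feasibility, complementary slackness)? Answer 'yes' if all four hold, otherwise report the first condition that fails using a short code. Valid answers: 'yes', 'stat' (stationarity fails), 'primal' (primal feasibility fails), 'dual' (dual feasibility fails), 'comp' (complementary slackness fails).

Gradient of f: grad f(x) = Q x + c = (-7, 12)
Constraint values g_i(x) = a_i^T x - b_i:
  g_1((-2, -3)) = 0
Stationarity residual: grad f(x) + sum_i lambda_i a_i = (2, 3)
  -> stationarity FAILS
Primal feasibility (all g_i <= 0): OK
Dual feasibility (all lambda_i >= 0): OK
Complementary slackness (lambda_i * g_i(x) = 0 for all i): OK

Verdict: the first failing condition is stationarity -> stat.

stat


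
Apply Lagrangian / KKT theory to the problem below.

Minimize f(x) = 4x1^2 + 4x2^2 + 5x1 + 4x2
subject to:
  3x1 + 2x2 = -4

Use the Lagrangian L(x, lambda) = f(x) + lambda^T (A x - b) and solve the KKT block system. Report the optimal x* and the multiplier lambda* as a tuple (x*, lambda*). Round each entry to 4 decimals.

Form the Lagrangian:
  L(x, lambda) = (1/2) x^T Q x + c^T x + lambda^T (A x - b)
Stationarity (grad_x L = 0): Q x + c + A^T lambda = 0.
Primal feasibility: A x = b.

This gives the KKT block system:
  [ Q   A^T ] [ x     ]   [-c ]
  [ A    0  ] [ lambda ] = [ b ]

Solving the linear system:
  x*      = (-0.8846, -0.6731)
  lambda* = (0.6923)
  f(x*)   = -2.1731

x* = (-0.8846, -0.6731), lambda* = (0.6923)


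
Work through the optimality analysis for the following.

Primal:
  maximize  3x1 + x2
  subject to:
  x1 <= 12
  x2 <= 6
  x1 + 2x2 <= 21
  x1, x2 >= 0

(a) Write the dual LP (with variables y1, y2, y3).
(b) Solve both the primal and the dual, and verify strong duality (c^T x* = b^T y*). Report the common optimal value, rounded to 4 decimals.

The standard primal-dual pair for 'max c^T x s.t. A x <= b, x >= 0' is:
  Dual:  min b^T y  s.t.  A^T y >= c,  y >= 0.

So the dual LP is:
  minimize  12y1 + 6y2 + 21y3
  subject to:
    y1 + y3 >= 3
    y2 + 2y3 >= 1
    y1, y2, y3 >= 0

Solving the primal: x* = (12, 4.5).
  primal value c^T x* = 40.5.
Solving the dual: y* = (2.5, 0, 0.5).
  dual value b^T y* = 40.5.
Strong duality: c^T x* = b^T y*. Confirmed.

40.5


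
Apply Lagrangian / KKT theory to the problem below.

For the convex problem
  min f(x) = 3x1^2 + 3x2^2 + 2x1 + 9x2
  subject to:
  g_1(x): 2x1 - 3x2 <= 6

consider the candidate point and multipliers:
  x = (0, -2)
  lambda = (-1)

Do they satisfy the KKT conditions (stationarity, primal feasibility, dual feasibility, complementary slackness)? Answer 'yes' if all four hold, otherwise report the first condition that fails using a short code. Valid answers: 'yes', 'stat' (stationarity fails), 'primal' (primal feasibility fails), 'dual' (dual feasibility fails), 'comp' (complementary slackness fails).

Gradient of f: grad f(x) = Q x + c = (2, -3)
Constraint values g_i(x) = a_i^T x - b_i:
  g_1((0, -2)) = 0
Stationarity residual: grad f(x) + sum_i lambda_i a_i = (0, 0)
  -> stationarity OK
Primal feasibility (all g_i <= 0): OK
Dual feasibility (all lambda_i >= 0): FAILS
Complementary slackness (lambda_i * g_i(x) = 0 for all i): OK

Verdict: the first failing condition is dual_feasibility -> dual.

dual


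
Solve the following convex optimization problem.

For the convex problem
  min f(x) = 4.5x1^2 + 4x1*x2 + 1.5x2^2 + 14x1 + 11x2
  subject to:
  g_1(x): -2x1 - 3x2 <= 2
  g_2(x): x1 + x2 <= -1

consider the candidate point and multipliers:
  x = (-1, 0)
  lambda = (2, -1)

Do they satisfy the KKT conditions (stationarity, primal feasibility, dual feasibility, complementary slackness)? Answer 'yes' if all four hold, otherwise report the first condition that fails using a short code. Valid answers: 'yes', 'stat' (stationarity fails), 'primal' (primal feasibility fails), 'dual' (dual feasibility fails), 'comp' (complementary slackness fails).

Gradient of f: grad f(x) = Q x + c = (5, 7)
Constraint values g_i(x) = a_i^T x - b_i:
  g_1((-1, 0)) = 0
  g_2((-1, 0)) = 0
Stationarity residual: grad f(x) + sum_i lambda_i a_i = (0, 0)
  -> stationarity OK
Primal feasibility (all g_i <= 0): OK
Dual feasibility (all lambda_i >= 0): FAILS
Complementary slackness (lambda_i * g_i(x) = 0 for all i): OK

Verdict: the first failing condition is dual_feasibility -> dual.

dual


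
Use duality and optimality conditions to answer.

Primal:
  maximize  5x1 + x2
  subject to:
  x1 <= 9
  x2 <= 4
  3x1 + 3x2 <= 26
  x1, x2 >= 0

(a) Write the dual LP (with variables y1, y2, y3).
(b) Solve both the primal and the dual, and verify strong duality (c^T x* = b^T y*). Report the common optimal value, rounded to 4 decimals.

The standard primal-dual pair for 'max c^T x s.t. A x <= b, x >= 0' is:
  Dual:  min b^T y  s.t.  A^T y >= c,  y >= 0.

So the dual LP is:
  minimize  9y1 + 4y2 + 26y3
  subject to:
    y1 + 3y3 >= 5
    y2 + 3y3 >= 1
    y1, y2, y3 >= 0

Solving the primal: x* = (8.6667, 0).
  primal value c^T x* = 43.3333.
Solving the dual: y* = (0, 0, 1.6667).
  dual value b^T y* = 43.3333.
Strong duality: c^T x* = b^T y*. Confirmed.

43.3333


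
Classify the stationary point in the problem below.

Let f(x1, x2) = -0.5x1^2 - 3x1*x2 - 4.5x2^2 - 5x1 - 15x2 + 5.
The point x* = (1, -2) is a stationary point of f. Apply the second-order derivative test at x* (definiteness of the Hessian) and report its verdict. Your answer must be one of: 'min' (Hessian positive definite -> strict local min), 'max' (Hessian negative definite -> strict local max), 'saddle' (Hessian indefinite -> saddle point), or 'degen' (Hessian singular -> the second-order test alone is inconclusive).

Compute the Hessian H = grad^2 f:
  H = [[-1, -3], [-3, -9]]
Verify stationarity: grad f(x*) = H x* + g = (0, 0).
Eigenvalues of H: -10, 0.
H has a zero eigenvalue (singular; negative semidefinite but not definite), so H is neither positive definite, negative definite, nor indefinite. The second-order test alone is inconclusive -> degen.
(Indeed, f is constant along the null direction of H through x*, so x* is not a strict local extremum.)

degen


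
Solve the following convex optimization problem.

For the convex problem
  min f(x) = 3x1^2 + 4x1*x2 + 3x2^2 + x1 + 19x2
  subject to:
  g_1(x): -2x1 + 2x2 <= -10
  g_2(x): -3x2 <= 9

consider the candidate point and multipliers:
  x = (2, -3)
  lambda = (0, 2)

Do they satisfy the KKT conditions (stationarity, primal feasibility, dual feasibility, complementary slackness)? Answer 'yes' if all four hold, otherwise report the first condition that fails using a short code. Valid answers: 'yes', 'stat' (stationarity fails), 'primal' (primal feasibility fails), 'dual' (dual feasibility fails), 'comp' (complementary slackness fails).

Gradient of f: grad f(x) = Q x + c = (1, 9)
Constraint values g_i(x) = a_i^T x - b_i:
  g_1((2, -3)) = 0
  g_2((2, -3)) = 0
Stationarity residual: grad f(x) + sum_i lambda_i a_i = (1, 3)
  -> stationarity FAILS
Primal feasibility (all g_i <= 0): OK
Dual feasibility (all lambda_i >= 0): OK
Complementary slackness (lambda_i * g_i(x) = 0 for all i): OK

Verdict: the first failing condition is stationarity -> stat.

stat


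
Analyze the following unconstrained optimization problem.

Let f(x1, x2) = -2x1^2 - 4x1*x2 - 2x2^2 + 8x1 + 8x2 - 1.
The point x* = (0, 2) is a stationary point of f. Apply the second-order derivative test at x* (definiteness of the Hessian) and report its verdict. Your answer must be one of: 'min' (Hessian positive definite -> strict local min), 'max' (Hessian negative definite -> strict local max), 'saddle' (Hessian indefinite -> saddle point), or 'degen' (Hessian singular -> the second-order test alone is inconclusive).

Compute the Hessian H = grad^2 f:
  H = [[-4, -4], [-4, -4]]
Verify stationarity: grad f(x*) = H x* + g = (0, 0).
Eigenvalues of H: -8, 0.
H has a zero eigenvalue (singular; negative semidefinite but not definite), so H is neither positive definite, negative definite, nor indefinite. The second-order test alone is inconclusive -> degen.
(Indeed, f is constant along the null direction of H through x*, so x* is not a strict local extremum.)

degen


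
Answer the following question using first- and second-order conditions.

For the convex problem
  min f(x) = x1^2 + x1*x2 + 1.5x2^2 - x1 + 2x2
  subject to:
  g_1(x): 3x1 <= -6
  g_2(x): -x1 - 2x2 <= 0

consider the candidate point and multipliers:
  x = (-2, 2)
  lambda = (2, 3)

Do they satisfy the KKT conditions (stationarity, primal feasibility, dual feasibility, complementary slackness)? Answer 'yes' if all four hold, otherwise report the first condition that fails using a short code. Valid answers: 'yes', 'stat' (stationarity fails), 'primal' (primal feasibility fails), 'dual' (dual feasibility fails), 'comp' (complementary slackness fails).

Gradient of f: grad f(x) = Q x + c = (-3, 6)
Constraint values g_i(x) = a_i^T x - b_i:
  g_1((-2, 2)) = 0
  g_2((-2, 2)) = -2
Stationarity residual: grad f(x) + sum_i lambda_i a_i = (0, 0)
  -> stationarity OK
Primal feasibility (all g_i <= 0): OK
Dual feasibility (all lambda_i >= 0): OK
Complementary slackness (lambda_i * g_i(x) = 0 for all i): FAILS

Verdict: the first failing condition is complementary_slackness -> comp.

comp


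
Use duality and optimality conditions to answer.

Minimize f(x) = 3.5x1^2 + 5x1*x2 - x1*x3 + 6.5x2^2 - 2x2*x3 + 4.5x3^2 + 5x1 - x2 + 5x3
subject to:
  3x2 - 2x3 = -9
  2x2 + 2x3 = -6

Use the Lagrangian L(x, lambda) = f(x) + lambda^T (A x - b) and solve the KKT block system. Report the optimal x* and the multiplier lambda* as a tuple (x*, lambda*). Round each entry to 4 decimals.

Form the Lagrangian:
  L(x, lambda) = (1/2) x^T Q x + c^T x + lambda^T (A x - b)
Stationarity (grad_x L = 0): Q x + c + A^T lambda = 0.
Primal feasibility: A x = b.

This gives the KKT block system:
  [ Q   A^T ] [ x     ]   [-c ]
  [ A    0  ] [ lambda ] = [ b ]

Solving the linear system:
  x*      = (1.4286, -3, 0)
  lambda* = (8.4857, 3.7)
  f(x*)   = 54.3571

x* = (1.4286, -3, 0), lambda* = (8.4857, 3.7)


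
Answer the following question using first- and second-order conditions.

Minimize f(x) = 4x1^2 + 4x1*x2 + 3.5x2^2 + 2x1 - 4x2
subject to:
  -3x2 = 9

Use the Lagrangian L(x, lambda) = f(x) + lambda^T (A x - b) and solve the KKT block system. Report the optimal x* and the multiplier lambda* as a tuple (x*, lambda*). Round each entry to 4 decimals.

Form the Lagrangian:
  L(x, lambda) = (1/2) x^T Q x + c^T x + lambda^T (A x - b)
Stationarity (grad_x L = 0): Q x + c + A^T lambda = 0.
Primal feasibility: A x = b.

This gives the KKT block system:
  [ Q   A^T ] [ x     ]   [-c ]
  [ A    0  ] [ lambda ] = [ b ]

Solving the linear system:
  x*      = (1.25, -3)
  lambda* = (-6.6667)
  f(x*)   = 37.25

x* = (1.25, -3), lambda* = (-6.6667)


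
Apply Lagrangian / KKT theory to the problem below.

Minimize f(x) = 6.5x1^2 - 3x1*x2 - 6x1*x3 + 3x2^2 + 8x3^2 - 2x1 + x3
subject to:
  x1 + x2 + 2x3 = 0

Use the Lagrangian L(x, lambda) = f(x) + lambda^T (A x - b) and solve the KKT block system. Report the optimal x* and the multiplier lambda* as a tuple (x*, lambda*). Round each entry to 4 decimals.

Form the Lagrangian:
  L(x, lambda) = (1/2) x^T Q x + c^T x + lambda^T (A x - b)
Stationarity (grad_x L = 0): Q x + c + A^T lambda = 0.
Primal feasibility: A x = b.

This gives the KKT block system:
  [ Q   A^T ] [ x     ]   [-c ]
  [ A    0  ] [ lambda ] = [ b ]

Solving the linear system:
  x*      = (0.1075, 0.007, -0.0572)
  lambda* = (0.2804)
  f(x*)   = -0.1361

x* = (0.1075, 0.007, -0.0572), lambda* = (0.2804)


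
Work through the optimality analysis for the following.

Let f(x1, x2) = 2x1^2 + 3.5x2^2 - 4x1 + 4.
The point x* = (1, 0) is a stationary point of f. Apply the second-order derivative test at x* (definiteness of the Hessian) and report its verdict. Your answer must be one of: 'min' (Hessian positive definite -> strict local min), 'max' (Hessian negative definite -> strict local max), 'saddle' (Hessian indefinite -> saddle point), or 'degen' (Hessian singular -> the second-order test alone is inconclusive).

Compute the Hessian H = grad^2 f:
  H = [[4, 0], [0, 7]]
Verify stationarity: grad f(x*) = H x* + g = (0, 0).
Eigenvalues of H: 4, 7.
Both eigenvalues > 0, so H is positive definite -> x* is a strict local min.

min


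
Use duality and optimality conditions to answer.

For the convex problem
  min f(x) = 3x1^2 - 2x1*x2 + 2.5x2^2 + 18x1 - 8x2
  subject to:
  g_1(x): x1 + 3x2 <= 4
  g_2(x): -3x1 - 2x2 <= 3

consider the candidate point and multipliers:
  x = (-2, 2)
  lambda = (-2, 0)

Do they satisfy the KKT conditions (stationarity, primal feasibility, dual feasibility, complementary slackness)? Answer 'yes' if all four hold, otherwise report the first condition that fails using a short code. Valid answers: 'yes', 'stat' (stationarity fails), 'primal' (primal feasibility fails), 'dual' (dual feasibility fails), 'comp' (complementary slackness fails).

Gradient of f: grad f(x) = Q x + c = (2, 6)
Constraint values g_i(x) = a_i^T x - b_i:
  g_1((-2, 2)) = 0
  g_2((-2, 2)) = -1
Stationarity residual: grad f(x) + sum_i lambda_i a_i = (0, 0)
  -> stationarity OK
Primal feasibility (all g_i <= 0): OK
Dual feasibility (all lambda_i >= 0): FAILS
Complementary slackness (lambda_i * g_i(x) = 0 for all i): OK

Verdict: the first failing condition is dual_feasibility -> dual.

dual


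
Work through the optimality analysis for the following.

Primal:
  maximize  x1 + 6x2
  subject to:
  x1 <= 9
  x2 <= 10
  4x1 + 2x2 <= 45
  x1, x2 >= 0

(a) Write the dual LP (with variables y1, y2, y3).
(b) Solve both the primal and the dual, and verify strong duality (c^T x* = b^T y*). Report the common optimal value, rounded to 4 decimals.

The standard primal-dual pair for 'max c^T x s.t. A x <= b, x >= 0' is:
  Dual:  min b^T y  s.t.  A^T y >= c,  y >= 0.

So the dual LP is:
  minimize  9y1 + 10y2 + 45y3
  subject to:
    y1 + 4y3 >= 1
    y2 + 2y3 >= 6
    y1, y2, y3 >= 0

Solving the primal: x* = (6.25, 10).
  primal value c^T x* = 66.25.
Solving the dual: y* = (0, 5.5, 0.25).
  dual value b^T y* = 66.25.
Strong duality: c^T x* = b^T y*. Confirmed.

66.25


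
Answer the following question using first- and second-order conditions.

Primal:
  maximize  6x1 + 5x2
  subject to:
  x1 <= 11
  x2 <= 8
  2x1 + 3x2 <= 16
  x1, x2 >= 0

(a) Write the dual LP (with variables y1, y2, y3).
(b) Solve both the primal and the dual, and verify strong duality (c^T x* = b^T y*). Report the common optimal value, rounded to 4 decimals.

The standard primal-dual pair for 'max c^T x s.t. A x <= b, x >= 0' is:
  Dual:  min b^T y  s.t.  A^T y >= c,  y >= 0.

So the dual LP is:
  minimize  11y1 + 8y2 + 16y3
  subject to:
    y1 + 2y3 >= 6
    y2 + 3y3 >= 5
    y1, y2, y3 >= 0

Solving the primal: x* = (8, 0).
  primal value c^T x* = 48.
Solving the dual: y* = (0, 0, 3).
  dual value b^T y* = 48.
Strong duality: c^T x* = b^T y*. Confirmed.

48


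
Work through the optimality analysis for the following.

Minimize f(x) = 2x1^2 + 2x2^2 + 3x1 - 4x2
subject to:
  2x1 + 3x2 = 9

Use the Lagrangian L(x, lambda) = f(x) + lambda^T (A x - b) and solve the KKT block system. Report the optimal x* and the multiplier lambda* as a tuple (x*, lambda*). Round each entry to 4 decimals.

Form the Lagrangian:
  L(x, lambda) = (1/2) x^T Q x + c^T x + lambda^T (A x - b)
Stationarity (grad_x L = 0): Q x + c + A^T lambda = 0.
Primal feasibility: A x = b.

This gives the KKT block system:
  [ Q   A^T ] [ x     ]   [-c ]
  [ A    0  ] [ lambda ] = [ b ]

Solving the linear system:
  x*      = (0.4038, 2.7308)
  lambda* = (-2.3077)
  f(x*)   = 5.5288

x* = (0.4038, 2.7308), lambda* = (-2.3077)


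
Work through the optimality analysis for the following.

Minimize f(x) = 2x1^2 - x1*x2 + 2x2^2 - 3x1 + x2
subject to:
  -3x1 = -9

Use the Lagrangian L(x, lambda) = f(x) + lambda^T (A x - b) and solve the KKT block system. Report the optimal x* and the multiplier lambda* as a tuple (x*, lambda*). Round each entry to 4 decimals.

Form the Lagrangian:
  L(x, lambda) = (1/2) x^T Q x + c^T x + lambda^T (A x - b)
Stationarity (grad_x L = 0): Q x + c + A^T lambda = 0.
Primal feasibility: A x = b.

This gives the KKT block system:
  [ Q   A^T ] [ x     ]   [-c ]
  [ A    0  ] [ lambda ] = [ b ]

Solving the linear system:
  x*      = (3, 0.5)
  lambda* = (2.8333)
  f(x*)   = 8.5

x* = (3, 0.5), lambda* = (2.8333)


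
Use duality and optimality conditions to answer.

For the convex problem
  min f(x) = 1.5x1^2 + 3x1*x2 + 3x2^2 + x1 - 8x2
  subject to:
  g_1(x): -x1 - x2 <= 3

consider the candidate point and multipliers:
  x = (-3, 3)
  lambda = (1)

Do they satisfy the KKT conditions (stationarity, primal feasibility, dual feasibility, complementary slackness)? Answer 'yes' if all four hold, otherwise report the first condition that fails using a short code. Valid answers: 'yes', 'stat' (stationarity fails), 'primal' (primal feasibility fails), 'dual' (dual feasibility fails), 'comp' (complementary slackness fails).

Gradient of f: grad f(x) = Q x + c = (1, 1)
Constraint values g_i(x) = a_i^T x - b_i:
  g_1((-3, 3)) = -3
Stationarity residual: grad f(x) + sum_i lambda_i a_i = (0, 0)
  -> stationarity OK
Primal feasibility (all g_i <= 0): OK
Dual feasibility (all lambda_i >= 0): OK
Complementary slackness (lambda_i * g_i(x) = 0 for all i): FAILS

Verdict: the first failing condition is complementary_slackness -> comp.

comp


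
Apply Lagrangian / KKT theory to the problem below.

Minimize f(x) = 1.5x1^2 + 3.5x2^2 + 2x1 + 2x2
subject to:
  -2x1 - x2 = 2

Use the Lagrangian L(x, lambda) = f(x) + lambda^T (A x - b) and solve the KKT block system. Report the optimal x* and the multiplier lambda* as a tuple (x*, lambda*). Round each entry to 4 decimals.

Form the Lagrangian:
  L(x, lambda) = (1/2) x^T Q x + c^T x + lambda^T (A x - b)
Stationarity (grad_x L = 0): Q x + c + A^T lambda = 0.
Primal feasibility: A x = b.

This gives the KKT block system:
  [ Q   A^T ] [ x     ]   [-c ]
  [ A    0  ] [ lambda ] = [ b ]

Solving the linear system:
  x*      = (-0.8387, -0.3226)
  lambda* = (-0.2581)
  f(x*)   = -0.9032

x* = (-0.8387, -0.3226), lambda* = (-0.2581)


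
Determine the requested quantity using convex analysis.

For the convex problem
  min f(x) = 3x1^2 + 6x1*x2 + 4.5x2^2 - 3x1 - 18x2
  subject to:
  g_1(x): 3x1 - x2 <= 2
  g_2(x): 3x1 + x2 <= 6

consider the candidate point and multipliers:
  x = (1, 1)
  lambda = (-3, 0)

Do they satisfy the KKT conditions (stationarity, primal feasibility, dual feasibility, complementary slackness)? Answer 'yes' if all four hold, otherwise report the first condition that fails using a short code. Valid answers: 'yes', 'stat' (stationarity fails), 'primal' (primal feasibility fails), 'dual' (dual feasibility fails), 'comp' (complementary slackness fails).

Gradient of f: grad f(x) = Q x + c = (9, -3)
Constraint values g_i(x) = a_i^T x - b_i:
  g_1((1, 1)) = 0
  g_2((1, 1)) = -2
Stationarity residual: grad f(x) + sum_i lambda_i a_i = (0, 0)
  -> stationarity OK
Primal feasibility (all g_i <= 0): OK
Dual feasibility (all lambda_i >= 0): FAILS
Complementary slackness (lambda_i * g_i(x) = 0 for all i): OK

Verdict: the first failing condition is dual_feasibility -> dual.

dual


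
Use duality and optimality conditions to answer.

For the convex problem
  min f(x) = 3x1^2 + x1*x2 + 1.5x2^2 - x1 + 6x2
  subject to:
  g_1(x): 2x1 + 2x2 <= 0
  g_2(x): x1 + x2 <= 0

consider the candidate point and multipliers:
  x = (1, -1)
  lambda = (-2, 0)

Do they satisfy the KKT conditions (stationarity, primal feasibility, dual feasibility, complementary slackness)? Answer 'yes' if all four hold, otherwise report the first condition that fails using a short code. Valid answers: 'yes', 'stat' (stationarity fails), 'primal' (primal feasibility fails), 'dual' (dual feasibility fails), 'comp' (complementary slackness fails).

Gradient of f: grad f(x) = Q x + c = (4, 4)
Constraint values g_i(x) = a_i^T x - b_i:
  g_1((1, -1)) = 0
  g_2((1, -1)) = 0
Stationarity residual: grad f(x) + sum_i lambda_i a_i = (0, 0)
  -> stationarity OK
Primal feasibility (all g_i <= 0): OK
Dual feasibility (all lambda_i >= 0): FAILS
Complementary slackness (lambda_i * g_i(x) = 0 for all i): OK

Verdict: the first failing condition is dual_feasibility -> dual.

dual


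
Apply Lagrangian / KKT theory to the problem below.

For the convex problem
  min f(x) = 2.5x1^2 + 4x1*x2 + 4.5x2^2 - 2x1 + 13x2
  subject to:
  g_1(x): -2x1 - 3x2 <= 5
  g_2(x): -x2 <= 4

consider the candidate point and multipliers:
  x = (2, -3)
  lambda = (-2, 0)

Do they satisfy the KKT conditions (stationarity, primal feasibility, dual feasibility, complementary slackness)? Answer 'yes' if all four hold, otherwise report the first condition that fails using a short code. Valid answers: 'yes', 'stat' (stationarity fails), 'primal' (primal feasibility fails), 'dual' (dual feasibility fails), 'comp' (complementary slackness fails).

Gradient of f: grad f(x) = Q x + c = (-4, -6)
Constraint values g_i(x) = a_i^T x - b_i:
  g_1((2, -3)) = 0
  g_2((2, -3)) = -1
Stationarity residual: grad f(x) + sum_i lambda_i a_i = (0, 0)
  -> stationarity OK
Primal feasibility (all g_i <= 0): OK
Dual feasibility (all lambda_i >= 0): FAILS
Complementary slackness (lambda_i * g_i(x) = 0 for all i): OK

Verdict: the first failing condition is dual_feasibility -> dual.

dual


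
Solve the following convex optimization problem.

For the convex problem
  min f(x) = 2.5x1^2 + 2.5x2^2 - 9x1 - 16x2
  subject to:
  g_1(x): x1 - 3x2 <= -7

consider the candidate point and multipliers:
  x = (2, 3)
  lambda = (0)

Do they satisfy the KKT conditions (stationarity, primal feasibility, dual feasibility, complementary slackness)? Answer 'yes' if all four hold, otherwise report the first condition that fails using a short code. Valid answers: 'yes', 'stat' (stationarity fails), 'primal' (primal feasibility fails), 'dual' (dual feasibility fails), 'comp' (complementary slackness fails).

Gradient of f: grad f(x) = Q x + c = (1, -1)
Constraint values g_i(x) = a_i^T x - b_i:
  g_1((2, 3)) = 0
Stationarity residual: grad f(x) + sum_i lambda_i a_i = (1, -1)
  -> stationarity FAILS
Primal feasibility (all g_i <= 0): OK
Dual feasibility (all lambda_i >= 0): OK
Complementary slackness (lambda_i * g_i(x) = 0 for all i): OK

Verdict: the first failing condition is stationarity -> stat.

stat
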